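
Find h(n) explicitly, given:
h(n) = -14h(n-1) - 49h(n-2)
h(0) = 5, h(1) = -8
Characteristic equation: x² + 14x + 49 = 0, which is (x - (-7))².
Repeated root r = -7.
General solution: h(n) = (A + Bn)·(-7)^n.
From h(0) = 5: A = 5.
From h(1) = -8: (A + B)·(-7) = -8 ⇒ B = - \frac{27}{7}.
So h(n) = \left(5 - \frac{27 n}{7}\right) \cdot (-7)^n.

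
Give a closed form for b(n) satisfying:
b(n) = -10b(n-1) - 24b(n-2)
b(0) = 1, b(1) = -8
Characteristic equation: x² + 10x + 24 = 0, which factors as (x - (-4))(x - (-6)) = 0.
Roots r₁ = -4, r₂ = -6 (distinct).
General solution: b(n) = A·(-4)^n + B·(-6)^n.
From b(0) = 1: A + B = 1.
From b(1) = -8: -4A - 6B = -8.
Solving: A = -1, B = 2.
So b(n) = - \left(-4\right)^{n} + 2 \left(-6\right)^{n}.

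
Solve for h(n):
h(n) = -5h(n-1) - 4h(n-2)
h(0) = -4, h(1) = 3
Characteristic equation: x² + 5x + 4 = 0, which factors as (x - (-1))(x - (-4)) = 0.
Roots r₁ = -1, r₂ = -4 (distinct).
General solution: h(n) = A·(-1)^n + B·(-4)^n.
From h(0) = -4: A + B = -4.
From h(1) = 3: -A - 4B = 3.
Solving: A = - \frac{13}{3}, B = \frac{1}{3}.
So h(n) = - \frac{13 \left(-1\right)^{n}}{3} + \frac{\left(-4\right)^{n}}{3}.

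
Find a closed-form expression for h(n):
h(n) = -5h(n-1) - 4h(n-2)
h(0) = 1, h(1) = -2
Characteristic equation: x² + 5x + 4 = 0, which factors as (x - (-1))(x - (-4)) = 0.
Roots r₁ = -1, r₂ = -4 (distinct).
General solution: h(n) = A·(-1)^n + B·(-4)^n.
From h(0) = 1: A + B = 1.
From h(1) = -2: -A - 4B = -2.
Solving: A = \frac{2}{3}, B = \frac{1}{3}.
So h(n) = \frac{2 \left(-1\right)^{n}}{3} + \frac{\left(-4\right)^{n}}{3}.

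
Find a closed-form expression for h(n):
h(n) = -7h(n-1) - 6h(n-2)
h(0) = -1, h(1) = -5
Characteristic equation: x² + 7x + 6 = 0, which factors as (x - (-1))(x - (-6)) = 0.
Roots r₁ = -1, r₂ = -6 (distinct).
General solution: h(n) = A·(-1)^n + B·(-6)^n.
From h(0) = -1: A + B = -1.
From h(1) = -5: -A - 6B = -5.
Solving: A = - \frac{11}{5}, B = \frac{6}{5}.
So h(n) = - \frac{11 \left(-1\right)^{n}}{5} + \frac{6 \left(-6\right)^{n}}{5}.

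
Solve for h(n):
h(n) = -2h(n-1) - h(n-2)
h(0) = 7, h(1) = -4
Characteristic equation: x² + 2x + 1 = 0, which is (x - (-1))².
Repeated root r = -1.
General solution: h(n) = (A + Bn)·(-1)^n.
From h(0) = 7: A = 7.
From h(1) = -4: (A + B)·(-1) = -4 ⇒ B = -3.
So h(n) = \left(7 - 3 n\right) \cdot (-1)^n.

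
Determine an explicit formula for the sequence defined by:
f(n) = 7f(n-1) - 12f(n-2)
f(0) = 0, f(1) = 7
Characteristic equation: x² - 7x + 12 = 0, which factors as (x - (3))(x - (4)) = 0.
Roots r₁ = 3, r₂ = 4 (distinct).
General solution: f(n) = A·(3)^n + B·(4)^n.
From f(0) = 0: A + B = 0.
From f(1) = 7: 3A + 4B = 7.
Solving: A = -7, B = 7.
So f(n) = - 7 \cdot 3^{n} + 7 \cdot 4^{n}.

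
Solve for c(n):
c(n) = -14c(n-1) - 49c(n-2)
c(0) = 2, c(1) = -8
Characteristic equation: x² + 14x + 49 = 0, which is (x - (-7))².
Repeated root r = -7.
General solution: c(n) = (A + Bn)·(-7)^n.
From c(0) = 2: A = 2.
From c(1) = -8: (A + B)·(-7) = -8 ⇒ B = - \frac{6}{7}.
So c(n) = \left(2 - \frac{6 n}{7}\right) \cdot (-7)^n.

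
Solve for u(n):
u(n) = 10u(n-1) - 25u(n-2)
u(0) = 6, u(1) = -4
Characteristic equation: x² - 10x + 25 = 0, which is (x - (5))².
Repeated root r = 5.
General solution: u(n) = (A + Bn)·(5)^n.
From u(0) = 6: A = 6.
From u(1) = -4: (A + B)·(5) = -4 ⇒ B = - \frac{34}{5}.
So u(n) = \left(6 - \frac{34 n}{5}\right) \cdot (5)^n.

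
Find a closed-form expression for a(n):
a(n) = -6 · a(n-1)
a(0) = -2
Pure geometric recurrence with ratio -6.
By induction a(n) = a(0) · (-6)^n = - 2 \left(-6\right)^{n}.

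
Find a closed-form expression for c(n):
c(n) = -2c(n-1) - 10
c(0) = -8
First-order linear non-homogeneous.
Homogeneous solution: c_h(n) = A·(-2)^n.
Try constant particular solution c_p = K: K = -2K - 10 ⇒ K = - \frac{10}{3}.
General: c(n) = A·(-2)^n - \frac{10}{3}.
Apply c(0) = -8: A - \frac{10}{3} = -8 ⇒ A = - \frac{14}{3}.
So c(n) = - \frac{14 \left(-2\right)^{n}}{3} - \frac{10}{3}.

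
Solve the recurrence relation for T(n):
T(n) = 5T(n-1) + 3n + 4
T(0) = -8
First-order linear with linear forcing.
Homogeneous solution: T_h(n) = A·(5)^n.
Try particular T_p(n) = pn + q. Substituting:
  pn + q = 5(p(n-1) + q) + 3n + 4.
Matching the n-coefficient: p = 5p + 3 ⇒ p = - \frac{3}{4}.
Matching constants: q = -5p + 5q + 4 ⇒ q = - \frac{31}{16}.
General: T(n) = A·(5)^n - \frac{3 n}{4} - \frac{31}{16}.
Apply T(0) = -8: A - \frac{31}{16} = -8 ⇒ A = - \frac{97}{16}.
So T(n) = - \frac{97 \cdot 5^{n}}{16} - \frac{3 n}{4} - \frac{31}{16}.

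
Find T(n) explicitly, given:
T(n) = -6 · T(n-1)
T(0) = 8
Pure geometric recurrence with ratio -6.
By induction T(n) = T(0) · (-6)^n = 8 \left(-6\right)^{n}.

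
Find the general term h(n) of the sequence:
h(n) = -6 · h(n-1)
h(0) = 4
Pure geometric recurrence with ratio -6.
By induction h(n) = h(0) · (-6)^n = 4 \left(-6\right)^{n}.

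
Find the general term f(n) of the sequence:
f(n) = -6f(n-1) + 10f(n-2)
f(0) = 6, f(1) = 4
Characteristic equation: x² + 6x - 10 = 0.
Discriminant Δ = (-6)² + 4·(10) = 76.
Roots r₁,₂ = (-6 ± √76)/2, so r₁ = -3 + \sqrt{19}, r₂ = - \sqrt{19} - 3.
General solution: f(n) = A·r₁^n + B·r₂^n.
From the initial conditions, A + B = 6 and r₁A + r₂B = 4.
Since r₁ - r₂ = √76: A = (4 - (6)r₂)/√76 = \frac{11 \sqrt{19}}{19} + 3, and B = 6 - A = 3 - \frac{11 \sqrt{19}}{19}.
So f(n) = \left(\frac{11 \sqrt{19}}{19} + 3\right)\left(-3 + \sqrt{19}\right)^n + \left(3 - \frac{11 \sqrt{19}}{19}\right)\left(- \sqrt{19} - 3\right)^n.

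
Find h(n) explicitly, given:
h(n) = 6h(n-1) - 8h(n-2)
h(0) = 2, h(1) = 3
Characteristic equation: x² - 6x + 8 = 0, which factors as (x - (4))(x - (2)) = 0.
Roots r₁ = 4, r₂ = 2 (distinct).
General solution: h(n) = A·(4)^n + B·(2)^n.
From h(0) = 2: A + B = 2.
From h(1) = 3: 4A + 2B = 3.
Solving: A = - \frac{1}{2}, B = \frac{5}{2}.
So h(n) = \frac{5 \cdot 2^{n}}{2} - \frac{4^{n}}{2}.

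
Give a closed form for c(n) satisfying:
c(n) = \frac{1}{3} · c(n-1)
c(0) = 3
Pure geometric recurrence with ratio \frac{1}{3}.
By induction c(n) = c(0) · (\frac{1}{3})^n = 3 \cdot 3^{- n}.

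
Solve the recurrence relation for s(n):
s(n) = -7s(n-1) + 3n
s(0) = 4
First-order linear with linear forcing.
Homogeneous solution: s_h(n) = A·(-7)^n.
Try particular s_p(n) = pn + q. Substituting:
  pn + q = -7(p(n-1) + q) + 3n.
Matching the n-coefficient: p = -7p + 3 ⇒ p = \frac{3}{8}.
Matching constants: q = 7p - 7q ⇒ q = \frac{21}{64}.
General: s(n) = A·(-7)^n + \frac{3 n}{8} + \frac{21}{64}.
Apply s(0) = 4: A + \frac{21}{64} = 4 ⇒ A = \frac{235}{64}.
So s(n) = \frac{235 \left(-7\right)^{n}}{64} + \frac{3 n}{8} + \frac{21}{64}.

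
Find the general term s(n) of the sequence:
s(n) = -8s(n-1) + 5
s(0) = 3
First-order linear non-homogeneous.
Homogeneous solution: s_h(n) = A·(-8)^n.
Try constant particular solution s_p = K: K = -8K + 5 ⇒ K = \frac{5}{9}.
General: s(n) = A·(-8)^n + \frac{5}{9}.
Apply s(0) = 3: A + \frac{5}{9} = 3 ⇒ A = \frac{22}{9}.
So s(n) = \frac{22 \left(-8\right)^{n}}{9} + \frac{5}{9}.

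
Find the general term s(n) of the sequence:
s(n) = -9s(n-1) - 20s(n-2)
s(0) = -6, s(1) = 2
Characteristic equation: x² + 9x + 20 = 0, which factors as (x - (-4))(x - (-5)) = 0.
Roots r₁ = -4, r₂ = -5 (distinct).
General solution: s(n) = A·(-4)^n + B·(-5)^n.
From s(0) = -6: A + B = -6.
From s(1) = 2: -4A - 5B = 2.
Solving: A = -28, B = 22.
So s(n) = - 28 \left(-4\right)^{n} + 22 \left(-5\right)^{n}.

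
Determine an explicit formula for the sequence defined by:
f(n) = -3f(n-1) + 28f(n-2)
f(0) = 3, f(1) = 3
Characteristic equation: x² + 3x - 28 = 0, which factors as (x - (4))(x - (-7)) = 0.
Roots r₁ = 4, r₂ = -7 (distinct).
General solution: f(n) = A·(4)^n + B·(-7)^n.
From f(0) = 3: A + B = 3.
From f(1) = 3: 4A - 7B = 3.
Solving: A = \frac{24}{11}, B = \frac{9}{11}.
So f(n) = \frac{9 \left(-7\right)^{n}}{11} + \frac{24 \cdot 4^{n}}{11}.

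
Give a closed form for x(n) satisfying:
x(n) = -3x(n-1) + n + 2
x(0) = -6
First-order linear with linear forcing.
Homogeneous solution: x_h(n) = A·(-3)^n.
Try particular x_p(n) = pn + q. Substituting:
  pn + q = -3(p(n-1) + q) + n + 2.
Matching the n-coefficient: p = -3p + 1 ⇒ p = \frac{1}{4}.
Matching constants: q = 3p - 3q + 2 ⇒ q = \frac{11}{16}.
General: x(n) = A·(-3)^n + \frac{n}{4} + \frac{11}{16}.
Apply x(0) = -6: A + \frac{11}{16} = -6 ⇒ A = - \frac{107}{16}.
So x(n) = - \frac{107 \left(-3\right)^{n}}{16} + \frac{n}{4} + \frac{11}{16}.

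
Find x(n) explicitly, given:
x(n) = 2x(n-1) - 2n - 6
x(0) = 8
First-order linear with linear forcing.
Homogeneous solution: x_h(n) = A·(2)^n.
Try particular x_p(n) = pn + q. Substituting:
  pn + q = 2(p(n-1) + q) - 2n - 6.
Matching the n-coefficient: p = 2p - 2 ⇒ p = 2.
Matching constants: q = -2p + 2q - 6 ⇒ q = 10.
General: x(n) = A·(2)^n + 2 n + 10.
Apply x(0) = 8: A + 10 = 8 ⇒ A = -2.
So x(n) = - 2 \cdot 2^{n} + 2 n + 10.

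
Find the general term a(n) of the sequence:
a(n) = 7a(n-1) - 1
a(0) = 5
First-order linear non-homogeneous.
Homogeneous solution: a_h(n) = A·(7)^n.
Try constant particular solution a_p = K: K = 7K - 1 ⇒ K = \frac{1}{6}.
General: a(n) = A·(7)^n + \frac{1}{6}.
Apply a(0) = 5: A + \frac{1}{6} = 5 ⇒ A = \frac{29}{6}.
So a(n) = \frac{29 \cdot 7^{n}}{6} + \frac{1}{6}.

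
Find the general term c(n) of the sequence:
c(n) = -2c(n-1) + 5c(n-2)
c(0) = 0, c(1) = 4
Characteristic equation: x² + 2x - 5 = 0.
Discriminant Δ = (-2)² + 4·(5) = 24.
Roots r₁,₂ = (-2 ± √24)/2, so r₁ = -1 + \sqrt{6}, r₂ = - \sqrt{6} - 1.
General solution: c(n) = A·r₁^n + B·r₂^n.
From the initial conditions, A + B = 0 and r₁A + r₂B = 4.
Since r₁ - r₂ = √24: A = (4 - (0)r₂)/√24 = \frac{\sqrt{6}}{3}, and B = 0 - A = - \frac{\sqrt{6}}{3}.
So c(n) = \left(\frac{\sqrt{6}}{3}\right)\left(-1 + \sqrt{6}\right)^n + \left(- \frac{\sqrt{6}}{3}\right)\left(- \sqrt{6} - 1\right)^n.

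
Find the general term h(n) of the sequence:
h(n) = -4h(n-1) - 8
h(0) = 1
First-order linear non-homogeneous.
Homogeneous solution: h_h(n) = A·(-4)^n.
Try constant particular solution h_p = K: K = -4K - 8 ⇒ K = - \frac{8}{5}.
General: h(n) = A·(-4)^n - \frac{8}{5}.
Apply h(0) = 1: A - \frac{8}{5} = 1 ⇒ A = \frac{13}{5}.
So h(n) = \frac{13 \left(-4\right)^{n}}{5} - \frac{8}{5}.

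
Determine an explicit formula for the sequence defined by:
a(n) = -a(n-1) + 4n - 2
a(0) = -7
First-order linear with linear forcing.
Homogeneous solution: a_h(n) = A·(-1)^n.
Try particular a_p(n) = pn + q. Substituting:
  pn + q = -(p(n-1) + q) + 4n - 2.
Matching the n-coefficient: p = -p + 4 ⇒ p = 2.
Matching constants: q = p - q - 2 ⇒ q = 0.
General: a(n) = A·(-1)^n + 2 n + 0.
Apply a(0) = -7: A + 0 = -7 ⇒ A = -7.
So a(n) = - 7 \left(-1\right)^{n} + 2 n.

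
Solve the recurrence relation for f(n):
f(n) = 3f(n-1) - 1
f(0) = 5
First-order linear non-homogeneous.
Homogeneous solution: f_h(n) = A·(3)^n.
Try constant particular solution f_p = K: K = 3K - 1 ⇒ K = \frac{1}{2}.
General: f(n) = A·(3)^n + \frac{1}{2}.
Apply f(0) = 5: A + \frac{1}{2} = 5 ⇒ A = \frac{9}{2}.
So f(n) = \frac{9 \cdot 3^{n}}{2} + \frac{1}{2}.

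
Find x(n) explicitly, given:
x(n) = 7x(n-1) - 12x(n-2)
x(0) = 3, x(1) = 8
Characteristic equation: x² - 7x + 12 = 0, which factors as (x - (3))(x - (4)) = 0.
Roots r₁ = 3, r₂ = 4 (distinct).
General solution: x(n) = A·(3)^n + B·(4)^n.
From x(0) = 3: A + B = 3.
From x(1) = 8: 3A + 4B = 8.
Solving: A = 4, B = -1.
So x(n) = 4 \cdot 3^{n} - 4^{n}.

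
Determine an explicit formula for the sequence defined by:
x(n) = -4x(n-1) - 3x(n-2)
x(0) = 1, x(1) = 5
Characteristic equation: x² + 4x + 3 = 0, which factors as (x - (-3))(x - (-1)) = 0.
Roots r₁ = -3, r₂ = -1 (distinct).
General solution: x(n) = A·(-3)^n + B·(-1)^n.
From x(0) = 1: A + B = 1.
From x(1) = 5: -3A - B = 5.
Solving: A = -3, B = 4.
So x(n) = 4 \left(-1\right)^{n} - 3 \left(-3\right)^{n}.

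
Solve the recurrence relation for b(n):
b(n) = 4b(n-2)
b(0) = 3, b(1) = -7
Characteristic equation: x² - 4 = 0, which factors as (x - (2))(x - (-2)) = 0.
Roots r₁ = 2, r₂ = -2 (distinct).
General solution: b(n) = A·(2)^n + B·(-2)^n.
From b(0) = 3: A + B = 3.
From b(1) = -7: 2A - 2B = -7.
Solving: A = - \frac{1}{4}, B = \frac{13}{4}.
So b(n) = \frac{13 \left(-2\right)^{n}}{4} - \frac{2^{n}}{4}.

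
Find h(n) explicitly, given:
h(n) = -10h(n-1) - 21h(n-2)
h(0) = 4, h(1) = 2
Characteristic equation: x² + 10x + 21 = 0, which factors as (x - (-7))(x - (-3)) = 0.
Roots r₁ = -7, r₂ = -3 (distinct).
General solution: h(n) = A·(-7)^n + B·(-3)^n.
From h(0) = 4: A + B = 4.
From h(1) = 2: -7A - 3B = 2.
Solving: A = - \frac{7}{2}, B = \frac{15}{2}.
So h(n) = \frac{15 \left(-3\right)^{n}}{2} - \frac{7 \left(-7\right)^{n}}{2}.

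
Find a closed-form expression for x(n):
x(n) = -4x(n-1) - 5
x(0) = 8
First-order linear non-homogeneous.
Homogeneous solution: x_h(n) = A·(-4)^n.
Try constant particular solution x_p = K: K = -4K - 5 ⇒ K = -1.
General: x(n) = A·(-4)^n - 1.
Apply x(0) = 8: A - 1 = 8 ⇒ A = 9.
So x(n) = 9 \left(-4\right)^{n} - 1.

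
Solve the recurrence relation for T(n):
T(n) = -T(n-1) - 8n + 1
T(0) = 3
First-order linear with linear forcing.
Homogeneous solution: T_h(n) = A·(-1)^n.
Try particular T_p(n) = pn + q. Substituting:
  pn + q = -(p(n-1) + q) - 8n + 1.
Matching the n-coefficient: p = -p - 8 ⇒ p = -4.
Matching constants: q = p - q + 1 ⇒ q = - \frac{3}{2}.
General: T(n) = A·(-1)^n - 4 n - \frac{3}{2}.
Apply T(0) = 3: A - \frac{3}{2} = 3 ⇒ A = \frac{9}{2}.
So T(n) = \frac{9 \left(-1\right)^{n}}{2} - 4 n - \frac{3}{2}.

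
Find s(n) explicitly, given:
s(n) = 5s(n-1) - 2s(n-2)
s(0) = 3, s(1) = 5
Characteristic equation: x² - 5x + 2 = 0.
Discriminant Δ = (5)² + 4·(-2) = 17.
Roots r₁,₂ = (5 ± √17)/2, so r₁ = \frac{\sqrt{17}}{2} + \frac{5}{2}, r₂ = \frac{5}{2} - \frac{\sqrt{17}}{2}.
General solution: s(n) = A·r₁^n + B·r₂^n.
From the initial conditions, A + B = 3 and r₁A + r₂B = 5.
Since r₁ - r₂ = √17: A = (5 - (3)r₂)/√17 = \frac{3}{2} - \frac{5 \sqrt{17}}{34}, and B = 3 - A = \frac{5 \sqrt{17}}{34} + \frac{3}{2}.
So s(n) = \left(\frac{3}{2} - \frac{5 \sqrt{17}}{34}\right)\left(\frac{\sqrt{17}}{2} + \frac{5}{2}\right)^n + \left(\frac{5 \sqrt{17}}{34} + \frac{3}{2}\right)\left(\frac{5}{2} - \frac{\sqrt{17}}{2}\right)^n.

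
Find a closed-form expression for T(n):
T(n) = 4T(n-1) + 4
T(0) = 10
First-order linear non-homogeneous.
Homogeneous solution: T_h(n) = A·(4)^n.
Try constant particular solution T_p = K: K = 4K + 4 ⇒ K = - \frac{4}{3}.
General: T(n) = A·(4)^n - \frac{4}{3}.
Apply T(0) = 10: A - \frac{4}{3} = 10 ⇒ A = \frac{34}{3}.
So T(n) = \frac{34 \cdot 4^{n}}{3} - \frac{4}{3}.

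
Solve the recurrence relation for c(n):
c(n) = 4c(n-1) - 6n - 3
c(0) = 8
First-order linear with linear forcing.
Homogeneous solution: c_h(n) = A·(4)^n.
Try particular c_p(n) = pn + q. Substituting:
  pn + q = 4(p(n-1) + q) - 6n - 3.
Matching the n-coefficient: p = 4p - 6 ⇒ p = 2.
Matching constants: q = -4p + 4q - 3 ⇒ q = \frac{11}{3}.
General: c(n) = A·(4)^n + 2 n + \frac{11}{3}.
Apply c(0) = 8: A + \frac{11}{3} = 8 ⇒ A = \frac{13}{3}.
So c(n) = \frac{13 \cdot 4^{n}}{3} + 2 n + \frac{11}{3}.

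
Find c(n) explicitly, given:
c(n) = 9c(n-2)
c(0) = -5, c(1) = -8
Characteristic equation: x² - 9 = 0, which factors as (x - (-3))(x - (3)) = 0.
Roots r₁ = -3, r₂ = 3 (distinct).
General solution: c(n) = A·(-3)^n + B·(3)^n.
From c(0) = -5: A + B = -5.
From c(1) = -8: -3A + 3B = -8.
Solving: A = - \frac{7}{6}, B = - \frac{23}{6}.
So c(n) = - \frac{7 \left(-3\right)^{n}}{6} - \frac{23 \cdot 3^{n}}{6}.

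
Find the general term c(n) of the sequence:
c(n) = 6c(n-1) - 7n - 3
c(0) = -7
First-order linear with linear forcing.
Homogeneous solution: c_h(n) = A·(6)^n.
Try particular c_p(n) = pn + q. Substituting:
  pn + q = 6(p(n-1) + q) - 7n - 3.
Matching the n-coefficient: p = 6p - 7 ⇒ p = \frac{7}{5}.
Matching constants: q = -6p + 6q - 3 ⇒ q = \frac{57}{25}.
General: c(n) = A·(6)^n + \frac{7 n}{5} + \frac{57}{25}.
Apply c(0) = -7: A + \frac{57}{25} = -7 ⇒ A = - \frac{232}{25}.
So c(n) = - \frac{232 \cdot 6^{n}}{25} + \frac{7 n}{5} + \frac{57}{25}.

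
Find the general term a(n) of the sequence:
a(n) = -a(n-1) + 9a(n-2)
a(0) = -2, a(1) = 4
Characteristic equation: x² + x - 9 = 0.
Discriminant Δ = (-1)² + 4·(9) = 37.
Roots r₁,₂ = (-1 ± √37)/2, so r₁ = - \frac{1}{2} + \frac{\sqrt{37}}{2}, r₂ = - \frac{\sqrt{37}}{2} - \frac{1}{2}.
General solution: a(n) = A·r₁^n + B·r₂^n.
From the initial conditions, A + B = -2 and r₁A + r₂B = 4.
Since r₁ - r₂ = √37: A = (4 - (-2)r₂)/√37 = -1 + \frac{3 \sqrt{37}}{37}, and B = -2 - A = -1 - \frac{3 \sqrt{37}}{37}.
So a(n) = \left(-1 + \frac{3 \sqrt{37}}{37}\right)\left(- \frac{1}{2} + \frac{\sqrt{37}}{2}\right)^n + \left(-1 - \frac{3 \sqrt{37}}{37}\right)\left(- \frac{\sqrt{37}}{2} - \frac{1}{2}\right)^n.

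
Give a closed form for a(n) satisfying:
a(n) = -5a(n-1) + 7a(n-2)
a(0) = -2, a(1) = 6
Characteristic equation: x² + 5x - 7 = 0.
Discriminant Δ = (-5)² + 4·(7) = 53.
Roots r₁,₂ = (-5 ± √53)/2, so r₁ = - \frac{5}{2} + \frac{\sqrt{53}}{2}, r₂ = - \frac{\sqrt{53}}{2} - \frac{5}{2}.
General solution: a(n) = A·r₁^n + B·r₂^n.
From the initial conditions, A + B = -2 and r₁A + r₂B = 6.
Since r₁ - r₂ = √53: A = (6 - (-2)r₂)/√53 = -1 + \frac{\sqrt{53}}{53}, and B = -2 - A = -1 - \frac{\sqrt{53}}{53}.
So a(n) = \left(-1 + \frac{\sqrt{53}}{53}\right)\left(- \frac{5}{2} + \frac{\sqrt{53}}{2}\right)^n + \left(-1 - \frac{\sqrt{53}}{53}\right)\left(- \frac{\sqrt{53}}{2} - \frac{5}{2}\right)^n.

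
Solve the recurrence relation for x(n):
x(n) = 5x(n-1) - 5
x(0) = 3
First-order linear non-homogeneous.
Homogeneous solution: x_h(n) = A·(5)^n.
Try constant particular solution x_p = K: K = 5K - 5 ⇒ K = \frac{5}{4}.
General: x(n) = A·(5)^n + \frac{5}{4}.
Apply x(0) = 3: A + \frac{5}{4} = 3 ⇒ A = \frac{7}{4}.
So x(n) = \frac{7 \cdot 5^{n}}{4} + \frac{5}{4}.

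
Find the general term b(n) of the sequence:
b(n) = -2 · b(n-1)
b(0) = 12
Pure geometric recurrence with ratio -2.
By induction b(n) = b(0) · (-2)^n = 12 \left(-2\right)^{n}.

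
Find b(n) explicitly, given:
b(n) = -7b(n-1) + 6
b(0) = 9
First-order linear non-homogeneous.
Homogeneous solution: b_h(n) = A·(-7)^n.
Try constant particular solution b_p = K: K = -7K + 6 ⇒ K = \frac{3}{4}.
General: b(n) = A·(-7)^n + \frac{3}{4}.
Apply b(0) = 9: A + \frac{3}{4} = 9 ⇒ A = \frac{33}{4}.
So b(n) = \frac{33 \left(-7\right)^{n}}{4} + \frac{3}{4}.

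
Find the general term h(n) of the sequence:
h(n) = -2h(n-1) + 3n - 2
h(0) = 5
First-order linear with linear forcing.
Homogeneous solution: h_h(n) = A·(-2)^n.
Try particular h_p(n) = pn + q. Substituting:
  pn + q = -2(p(n-1) + q) + 3n - 2.
Matching the n-coefficient: p = -2p + 3 ⇒ p = 1.
Matching constants: q = 2p - 2q - 2 ⇒ q = 0.
General: h(n) = A·(-2)^n + n + 0.
Apply h(0) = 5: A + 0 = 5 ⇒ A = 5.
So h(n) = 5 \left(-2\right)^{n} + n.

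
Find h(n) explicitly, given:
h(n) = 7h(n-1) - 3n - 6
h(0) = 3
First-order linear with linear forcing.
Homogeneous solution: h_h(n) = A·(7)^n.
Try particular h_p(n) = pn + q. Substituting:
  pn + q = 7(p(n-1) + q) - 3n - 6.
Matching the n-coefficient: p = 7p - 3 ⇒ p = \frac{1}{2}.
Matching constants: q = -7p + 7q - 6 ⇒ q = \frac{19}{12}.
General: h(n) = A·(7)^n + \frac{n}{2} + \frac{19}{12}.
Apply h(0) = 3: A + \frac{19}{12} = 3 ⇒ A = \frac{17}{12}.
So h(n) = \frac{17 \cdot 7^{n}}{12} + \frac{n}{2} + \frac{19}{12}.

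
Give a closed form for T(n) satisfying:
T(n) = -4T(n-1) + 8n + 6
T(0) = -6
First-order linear with linear forcing.
Homogeneous solution: T_h(n) = A·(-4)^n.
Try particular T_p(n) = pn + q. Substituting:
  pn + q = -4(p(n-1) + q) + 8n + 6.
Matching the n-coefficient: p = -4p + 8 ⇒ p = \frac{8}{5}.
Matching constants: q = 4p - 4q + 6 ⇒ q = \frac{62}{25}.
General: T(n) = A·(-4)^n + \frac{8 n}{5} + \frac{62}{25}.
Apply T(0) = -6: A + \frac{62}{25} = -6 ⇒ A = - \frac{212}{25}.
So T(n) = - \frac{212 \left(-4\right)^{n}}{25} + \frac{8 n}{5} + \frac{62}{25}.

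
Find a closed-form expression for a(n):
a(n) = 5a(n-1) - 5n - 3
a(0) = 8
First-order linear with linear forcing.
Homogeneous solution: a_h(n) = A·(5)^n.
Try particular a_p(n) = pn + q. Substituting:
  pn + q = 5(p(n-1) + q) - 5n - 3.
Matching the n-coefficient: p = 5p - 5 ⇒ p = \frac{5}{4}.
Matching constants: q = -5p + 5q - 3 ⇒ q = \frac{37}{16}.
General: a(n) = A·(5)^n + \frac{5 n}{4} + \frac{37}{16}.
Apply a(0) = 8: A + \frac{37}{16} = 8 ⇒ A = \frac{91}{16}.
So a(n) = \frac{91 \cdot 5^{n}}{16} + \frac{5 n}{4} + \frac{37}{16}.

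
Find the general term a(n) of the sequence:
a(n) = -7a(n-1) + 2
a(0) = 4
First-order linear non-homogeneous.
Homogeneous solution: a_h(n) = A·(-7)^n.
Try constant particular solution a_p = K: K = -7K + 2 ⇒ K = \frac{1}{4}.
General: a(n) = A·(-7)^n + \frac{1}{4}.
Apply a(0) = 4: A + \frac{1}{4} = 4 ⇒ A = \frac{15}{4}.
So a(n) = \frac{15 \left(-7\right)^{n}}{4} + \frac{1}{4}.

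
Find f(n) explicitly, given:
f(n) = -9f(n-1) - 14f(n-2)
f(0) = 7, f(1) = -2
Characteristic equation: x² + 9x + 14 = 0, which factors as (x - (-2))(x - (-7)) = 0.
Roots r₁ = -2, r₂ = -7 (distinct).
General solution: f(n) = A·(-2)^n + B·(-7)^n.
From f(0) = 7: A + B = 7.
From f(1) = -2: -2A - 7B = -2.
Solving: A = \frac{47}{5}, B = - \frac{12}{5}.
So f(n) = \frac{47 \left(-2\right)^{n}}{5} - \frac{12 \left(-7\right)^{n}}{5}.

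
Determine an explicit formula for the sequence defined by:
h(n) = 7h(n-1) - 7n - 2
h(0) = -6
First-order linear with linear forcing.
Homogeneous solution: h_h(n) = A·(7)^n.
Try particular h_p(n) = pn + q. Substituting:
  pn + q = 7(p(n-1) + q) - 7n - 2.
Matching the n-coefficient: p = 7p - 7 ⇒ p = \frac{7}{6}.
Matching constants: q = -7p + 7q - 2 ⇒ q = \frac{61}{36}.
General: h(n) = A·(7)^n + \frac{7 n}{6} + \frac{61}{36}.
Apply h(0) = -6: A + \frac{61}{36} = -6 ⇒ A = - \frac{277}{36}.
So h(n) = - \frac{277 \cdot 7^{n}}{36} + \frac{7 n}{6} + \frac{61}{36}.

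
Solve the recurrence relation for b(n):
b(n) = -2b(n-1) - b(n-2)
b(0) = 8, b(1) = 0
Characteristic equation: x² + 2x + 1 = 0, which is (x - (-1))².
Repeated root r = -1.
General solution: b(n) = (A + Bn)·(-1)^n.
From b(0) = 8: A = 8.
From b(1) = 0: (A + B)·(-1) = 0 ⇒ B = -8.
So b(n) = \left(8 - 8 n\right) \cdot (-1)^n.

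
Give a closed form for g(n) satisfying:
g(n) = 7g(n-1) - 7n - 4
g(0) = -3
First-order linear with linear forcing.
Homogeneous solution: g_h(n) = A·(7)^n.
Try particular g_p(n) = pn + q. Substituting:
  pn + q = 7(p(n-1) + q) - 7n - 4.
Matching the n-coefficient: p = 7p - 7 ⇒ p = \frac{7}{6}.
Matching constants: q = -7p + 7q - 4 ⇒ q = \frac{73}{36}.
General: g(n) = A·(7)^n + \frac{7 n}{6} + \frac{73}{36}.
Apply g(0) = -3: A + \frac{73}{36} = -3 ⇒ A = - \frac{181}{36}.
So g(n) = - \frac{181 \cdot 7^{n}}{36} + \frac{7 n}{6} + \frac{73}{36}.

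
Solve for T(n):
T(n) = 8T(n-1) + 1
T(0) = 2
First-order linear non-homogeneous.
Homogeneous solution: T_h(n) = A·(8)^n.
Try constant particular solution T_p = K: K = 8K + 1 ⇒ K = - \frac{1}{7}.
General: T(n) = A·(8)^n - \frac{1}{7}.
Apply T(0) = 2: A - \frac{1}{7} = 2 ⇒ A = \frac{15}{7}.
So T(n) = \frac{15 \cdot 8^{n}}{7} - \frac{1}{7}.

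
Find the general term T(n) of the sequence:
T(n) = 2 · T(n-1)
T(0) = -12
Pure geometric recurrence with ratio 2.
By induction T(n) = T(0) · (2)^n = - 12 \cdot 2^{n}.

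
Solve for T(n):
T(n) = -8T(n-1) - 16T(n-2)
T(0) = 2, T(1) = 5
Characteristic equation: x² + 8x + 16 = 0, which is (x - (-4))².
Repeated root r = -4.
General solution: T(n) = (A + Bn)·(-4)^n.
From T(0) = 2: A = 2.
From T(1) = 5: (A + B)·(-4) = 5 ⇒ B = - \frac{13}{4}.
So T(n) = \left(2 - \frac{13 n}{4}\right) \cdot (-4)^n.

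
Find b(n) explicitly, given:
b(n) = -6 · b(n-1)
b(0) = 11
Pure geometric recurrence with ratio -6.
By induction b(n) = b(0) · (-6)^n = 11 \left(-6\right)^{n}.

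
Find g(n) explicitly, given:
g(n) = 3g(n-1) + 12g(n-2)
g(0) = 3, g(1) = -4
Characteristic equation: x² - 3x - 12 = 0.
Discriminant Δ = (3)² + 4·(12) = 57.
Roots r₁,₂ = (3 ± √57)/2, so r₁ = \frac{3}{2} + \frac{\sqrt{57}}{2}, r₂ = \frac{3}{2} - \frac{\sqrt{57}}{2}.
General solution: g(n) = A·r₁^n + B·r₂^n.
From the initial conditions, A + B = 3 and r₁A + r₂B = -4.
Since r₁ - r₂ = √57: A = (-4 - (3)r₂)/√57 = \frac{3}{2} - \frac{17 \sqrt{57}}{114}, and B = 3 - A = \frac{17 \sqrt{57}}{114} + \frac{3}{2}.
So g(n) = \left(\frac{3}{2} - \frac{17 \sqrt{57}}{114}\right)\left(\frac{3}{2} + \frac{\sqrt{57}}{2}\right)^n + \left(\frac{17 \sqrt{57}}{114} + \frac{3}{2}\right)\left(\frac{3}{2} - \frac{\sqrt{57}}{2}\right)^n.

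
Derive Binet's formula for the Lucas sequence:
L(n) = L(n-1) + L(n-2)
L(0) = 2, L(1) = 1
This is the Lucas sequence.
Characteristic equation: x² - x - 1 = 0; roots r₁ = \frac{1}{2} + \frac{\sqrt{5}}{2}, r₂ = \frac{1}{2} - \frac{\sqrt{5}}{2}.
General: L(n) = A·r₁^n + B·r₂^n. Solving with L(0)=2, L(1)=1 gives A = 1, B = 1.
So L(n) = 2^{- n} \left(\left(1 - \sqrt{5}\right)^{n} + \left(1 + \sqrt{5}\right)^{n}\right).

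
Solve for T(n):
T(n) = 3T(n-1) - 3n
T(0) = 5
First-order linear with linear forcing.
Homogeneous solution: T_h(n) = A·(3)^n.
Try particular T_p(n) = pn + q. Substituting:
  pn + q = 3(p(n-1) + q) - 3n.
Matching the n-coefficient: p = 3p - 3 ⇒ p = \frac{3}{2}.
Matching constants: q = -3p + 3q ⇒ q = \frac{9}{4}.
General: T(n) = A·(3)^n + \frac{3 n}{2} + \frac{9}{4}.
Apply T(0) = 5: A + \frac{9}{4} = 5 ⇒ A = \frac{11}{4}.
So T(n) = \frac{11 \cdot 3^{n}}{4} + \frac{3 n}{2} + \frac{9}{4}.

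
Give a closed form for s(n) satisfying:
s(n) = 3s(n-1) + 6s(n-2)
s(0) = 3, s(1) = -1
Characteristic equation: x² - 3x - 6 = 0.
Discriminant Δ = (3)² + 4·(6) = 33.
Roots r₁,₂ = (3 ± √33)/2, so r₁ = \frac{3}{2} + \frac{\sqrt{33}}{2}, r₂ = \frac{3}{2} - \frac{\sqrt{33}}{2}.
General solution: s(n) = A·r₁^n + B·r₂^n.
From the initial conditions, A + B = 3 and r₁A + r₂B = -1.
Since r₁ - r₂ = √33: A = (-1 - (3)r₂)/√33 = \frac{3}{2} - \frac{\sqrt{33}}{6}, and B = 3 - A = \frac{\sqrt{33}}{6} + \frac{3}{2}.
So s(n) = \left(\frac{3}{2} - \frac{\sqrt{33}}{6}\right)\left(\frac{3}{2} + \frac{\sqrt{33}}{2}\right)^n + \left(\frac{\sqrt{33}}{6} + \frac{3}{2}\right)\left(\frac{3}{2} - \frac{\sqrt{33}}{2}\right)^n.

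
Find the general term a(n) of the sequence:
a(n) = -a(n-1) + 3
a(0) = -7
First-order linear non-homogeneous.
Homogeneous solution: a_h(n) = A·(-1)^n.
Try constant particular solution a_p = K: K = -K + 3 ⇒ K = \frac{3}{2}.
General: a(n) = A·(-1)^n + \frac{3}{2}.
Apply a(0) = -7: A + \frac{3}{2} = -7 ⇒ A = - \frac{17}{2}.
So a(n) = \frac{3}{2} - \frac{17 \left(-1\right)^{n}}{2}.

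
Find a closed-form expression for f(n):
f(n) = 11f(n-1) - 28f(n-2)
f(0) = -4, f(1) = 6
Characteristic equation: x² - 11x + 28 = 0, which factors as (x - (4))(x - (7)) = 0.
Roots r₁ = 4, r₂ = 7 (distinct).
General solution: f(n) = A·(4)^n + B·(7)^n.
From f(0) = -4: A + B = -4.
From f(1) = 6: 4A + 7B = 6.
Solving: A = - \frac{34}{3}, B = \frac{22}{3}.
So f(n) = - \frac{34 \cdot 4^{n}}{3} + \frac{22 \cdot 7^{n}}{3}.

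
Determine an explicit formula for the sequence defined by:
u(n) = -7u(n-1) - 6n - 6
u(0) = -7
First-order linear with linear forcing.
Homogeneous solution: u_h(n) = A·(-7)^n.
Try particular u_p(n) = pn + q. Substituting:
  pn + q = -7(p(n-1) + q) - 6n - 6.
Matching the n-coefficient: p = -7p - 6 ⇒ p = - \frac{3}{4}.
Matching constants: q = 7p - 7q - 6 ⇒ q = - \frac{45}{32}.
General: u(n) = A·(-7)^n - \frac{3 n}{4} - \frac{45}{32}.
Apply u(0) = -7: A - \frac{45}{32} = -7 ⇒ A = - \frac{179}{32}.
So u(n) = - \frac{179 \left(-7\right)^{n}}{32} - \frac{3 n}{4} - \frac{45}{32}.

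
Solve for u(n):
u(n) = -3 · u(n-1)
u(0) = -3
Pure geometric recurrence with ratio -3.
By induction u(n) = u(0) · (-3)^n = - 3 \left(-3\right)^{n}.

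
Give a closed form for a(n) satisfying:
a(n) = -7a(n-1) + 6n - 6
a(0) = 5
First-order linear with linear forcing.
Homogeneous solution: a_h(n) = A·(-7)^n.
Try particular a_p(n) = pn + q. Substituting:
  pn + q = -7(p(n-1) + q) + 6n - 6.
Matching the n-coefficient: p = -7p + 6 ⇒ p = \frac{3}{4}.
Matching constants: q = 7p - 7q - 6 ⇒ q = - \frac{3}{32}.
General: a(n) = A·(-7)^n + \frac{3 n}{4} - \frac{3}{32}.
Apply a(0) = 5: A - \frac{3}{32} = 5 ⇒ A = \frac{163}{32}.
So a(n) = \frac{163 \left(-7\right)^{n}}{32} + \frac{3 n}{4} - \frac{3}{32}.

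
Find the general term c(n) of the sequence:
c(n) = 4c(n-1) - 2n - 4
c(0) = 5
First-order linear with linear forcing.
Homogeneous solution: c_h(n) = A·(4)^n.
Try particular c_p(n) = pn + q. Substituting:
  pn + q = 4(p(n-1) + q) - 2n - 4.
Matching the n-coefficient: p = 4p - 2 ⇒ p = \frac{2}{3}.
Matching constants: q = -4p + 4q - 4 ⇒ q = \frac{20}{9}.
General: c(n) = A·(4)^n + \frac{2 n}{3} + \frac{20}{9}.
Apply c(0) = 5: A + \frac{20}{9} = 5 ⇒ A = \frac{25}{9}.
So c(n) = \frac{25 \cdot 4^{n}}{9} + \frac{2 n}{3} + \frac{20}{9}.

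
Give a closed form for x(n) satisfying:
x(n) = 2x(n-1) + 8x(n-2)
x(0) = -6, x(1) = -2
Characteristic equation: x² - 2x - 8 = 0, which factors as (x - (-2))(x - (4)) = 0.
Roots r₁ = -2, r₂ = 4 (distinct).
General solution: x(n) = A·(-2)^n + B·(4)^n.
From x(0) = -6: A + B = -6.
From x(1) = -2: -2A + 4B = -2.
Solving: A = - \frac{11}{3}, B = - \frac{7}{3}.
So x(n) = - \frac{11 \left(-2\right)^{n}}{3} - \frac{7 \cdot 4^{n}}{3}.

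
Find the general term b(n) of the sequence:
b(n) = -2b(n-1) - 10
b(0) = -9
First-order linear non-homogeneous.
Homogeneous solution: b_h(n) = A·(-2)^n.
Try constant particular solution b_p = K: K = -2K - 10 ⇒ K = - \frac{10}{3}.
General: b(n) = A·(-2)^n - \frac{10}{3}.
Apply b(0) = -9: A - \frac{10}{3} = -9 ⇒ A = - \frac{17}{3}.
So b(n) = - \frac{17 \left(-2\right)^{n}}{3} - \frac{10}{3}.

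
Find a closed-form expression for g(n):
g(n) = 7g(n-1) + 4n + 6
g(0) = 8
First-order linear with linear forcing.
Homogeneous solution: g_h(n) = A·(7)^n.
Try particular g_p(n) = pn + q. Substituting:
  pn + q = 7(p(n-1) + q) + 4n + 6.
Matching the n-coefficient: p = 7p + 4 ⇒ p = - \frac{2}{3}.
Matching constants: q = -7p + 7q + 6 ⇒ q = - \frac{16}{9}.
General: g(n) = A·(7)^n - \frac{2 n}{3} - \frac{16}{9}.
Apply g(0) = 8: A - \frac{16}{9} = 8 ⇒ A = \frac{88}{9}.
So g(n) = \frac{88 \cdot 7^{n}}{9} - \frac{2 n}{3} - \frac{16}{9}.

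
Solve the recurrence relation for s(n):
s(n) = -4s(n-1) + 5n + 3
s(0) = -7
First-order linear with linear forcing.
Homogeneous solution: s_h(n) = A·(-4)^n.
Try particular s_p(n) = pn + q. Substituting:
  pn + q = -4(p(n-1) + q) + 5n + 3.
Matching the n-coefficient: p = -4p + 5 ⇒ p = 1.
Matching constants: q = 4p - 4q + 3 ⇒ q = \frac{7}{5}.
General: s(n) = A·(-4)^n + n + \frac{7}{5}.
Apply s(0) = -7: A + \frac{7}{5} = -7 ⇒ A = - \frac{42}{5}.
So s(n) = - \frac{42 \left(-4\right)^{n}}{5} + n + \frac{7}{5}.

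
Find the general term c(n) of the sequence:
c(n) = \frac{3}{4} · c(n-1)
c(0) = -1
Pure geometric recurrence with ratio \frac{3}{4}.
By induction c(n) = c(0) · (\frac{3}{4})^n = - \left(\frac{3}{4}\right)^{n}.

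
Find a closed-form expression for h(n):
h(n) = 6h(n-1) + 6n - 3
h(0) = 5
First-order linear with linear forcing.
Homogeneous solution: h_h(n) = A·(6)^n.
Try particular h_p(n) = pn + q. Substituting:
  pn + q = 6(p(n-1) + q) + 6n - 3.
Matching the n-coefficient: p = 6p + 6 ⇒ p = - \frac{6}{5}.
Matching constants: q = -6p + 6q - 3 ⇒ q = - \frac{21}{25}.
General: h(n) = A·(6)^n - \frac{6 n}{5} - \frac{21}{25}.
Apply h(0) = 5: A - \frac{21}{25} = 5 ⇒ A = \frac{146}{25}.
So h(n) = \frac{146 \cdot 6^{n}}{25} - \frac{6 n}{5} - \frac{21}{25}.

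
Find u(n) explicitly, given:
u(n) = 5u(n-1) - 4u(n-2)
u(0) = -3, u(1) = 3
Characteristic equation: x² - 5x + 4 = 0, which factors as (x - (4))(x - (1)) = 0.
Roots r₁ = 4, r₂ = 1 (distinct).
General solution: u(n) = A·(4)^n + B·(1)^n.
From u(0) = -3: A + B = -3.
From u(1) = 3: 4A + B = 3.
Solving: A = 2, B = -5.
So u(n) = 2 \cdot 4^{n} - 5.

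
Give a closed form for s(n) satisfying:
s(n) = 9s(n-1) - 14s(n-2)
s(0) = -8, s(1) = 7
Characteristic equation: x² - 9x + 14 = 0, which factors as (x - (2))(x - (7)) = 0.
Roots r₁ = 2, r₂ = 7 (distinct).
General solution: s(n) = A·(2)^n + B·(7)^n.
From s(0) = -8: A + B = -8.
From s(1) = 7: 2A + 7B = 7.
Solving: A = - \frac{63}{5}, B = \frac{23}{5}.
So s(n) = - \frac{63 \cdot 2^{n}}{5} + \frac{23 \cdot 7^{n}}{5}.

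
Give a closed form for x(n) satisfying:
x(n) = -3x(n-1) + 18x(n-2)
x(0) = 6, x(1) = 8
Characteristic equation: x² + 3x - 18 = 0, which factors as (x - (3))(x - (-6)) = 0.
Roots r₁ = 3, r₂ = -6 (distinct).
General solution: x(n) = A·(3)^n + B·(-6)^n.
From x(0) = 6: A + B = 6.
From x(1) = 8: 3A - 6B = 8.
Solving: A = \frac{44}{9}, B = \frac{10}{9}.
So x(n) = \frac{10 \left(-6\right)^{n}}{9} + \frac{44 \cdot 3^{n}}{9}.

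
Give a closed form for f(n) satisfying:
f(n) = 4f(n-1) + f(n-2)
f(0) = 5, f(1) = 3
Characteristic equation: x² - 4x - 1 = 0.
Discriminant Δ = (4)² + 4·(1) = 20.
Roots r₁,₂ = (4 ± √20)/2, so r₁ = 2 + \sqrt{5}, r₂ = 2 - \sqrt{5}.
General solution: f(n) = A·r₁^n + B·r₂^n.
From the initial conditions, A + B = 5 and r₁A + r₂B = 3.
Since r₁ - r₂ = √20: A = (3 - (5)r₂)/√20 = \frac{5}{2} - \frac{7 \sqrt{5}}{10}, and B = 5 - A = \frac{7 \sqrt{5}}{10} + \frac{5}{2}.
So f(n) = \left(\frac{5}{2} - \frac{7 \sqrt{5}}{10}\right)\left(2 + \sqrt{5}\right)^n + \left(\frac{7 \sqrt{5}}{10} + \frac{5}{2}\right)\left(2 - \sqrt{5}\right)^n.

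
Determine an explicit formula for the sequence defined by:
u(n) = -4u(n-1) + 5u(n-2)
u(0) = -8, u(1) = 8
Characteristic equation: x² + 4x - 5 = 0, which factors as (x - (1))(x - (-5)) = 0.
Roots r₁ = 1, r₂ = -5 (distinct).
General solution: u(n) = A·(1)^n + B·(-5)^n.
From u(0) = -8: A + B = -8.
From u(1) = 8: A - 5B = 8.
Solving: A = - \frac{16}{3}, B = - \frac{8}{3}.
So u(n) = - \frac{8 \left(-5\right)^{n}}{3} - \frac{16}{3}.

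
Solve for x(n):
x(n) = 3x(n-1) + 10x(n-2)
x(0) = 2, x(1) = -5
Characteristic equation: x² - 3x - 10 = 0, which factors as (x - (-2))(x - (5)) = 0.
Roots r₁ = -2, r₂ = 5 (distinct).
General solution: x(n) = A·(-2)^n + B·(5)^n.
From x(0) = 2: A + B = 2.
From x(1) = -5: -2A + 5B = -5.
Solving: A = \frac{15}{7}, B = - \frac{1}{7}.
So x(n) = \frac{15 \left(-2\right)^{n}}{7} - \frac{5^{n}}{7}.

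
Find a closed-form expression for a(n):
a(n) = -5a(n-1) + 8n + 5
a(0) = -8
First-order linear with linear forcing.
Homogeneous solution: a_h(n) = A·(-5)^n.
Try particular a_p(n) = pn + q. Substituting:
  pn + q = -5(p(n-1) + q) + 8n + 5.
Matching the n-coefficient: p = -5p + 8 ⇒ p = \frac{4}{3}.
Matching constants: q = 5p - 5q + 5 ⇒ q = \frac{35}{18}.
General: a(n) = A·(-5)^n + \frac{4 n}{3} + \frac{35}{18}.
Apply a(0) = -8: A + \frac{35}{18} = -8 ⇒ A = - \frac{179}{18}.
So a(n) = - \frac{179 \left(-5\right)^{n}}{18} + \frac{4 n}{3} + \frac{35}{18}.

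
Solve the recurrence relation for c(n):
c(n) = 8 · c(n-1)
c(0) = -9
Pure geometric recurrence with ratio 8.
By induction c(n) = c(0) · (8)^n = - 9 \cdot 8^{n}.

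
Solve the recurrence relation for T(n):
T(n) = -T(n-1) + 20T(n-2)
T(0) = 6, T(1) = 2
Characteristic equation: x² + x - 20 = 0, which factors as (x - (-5))(x - (4)) = 0.
Roots r₁ = -5, r₂ = 4 (distinct).
General solution: T(n) = A·(-5)^n + B·(4)^n.
From T(0) = 6: A + B = 6.
From T(1) = 2: -5A + 4B = 2.
Solving: A = \frac{22}{9}, B = \frac{32}{9}.
So T(n) = \frac{22 \left(-5\right)^{n}}{9} + \frac{32 \cdot 4^{n}}{9}.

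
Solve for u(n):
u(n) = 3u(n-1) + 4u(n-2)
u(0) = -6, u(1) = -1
Characteristic equation: x² - 3x - 4 = 0, which factors as (x - (-1))(x - (4)) = 0.
Roots r₁ = -1, r₂ = 4 (distinct).
General solution: u(n) = A·(-1)^n + B·(4)^n.
From u(0) = -6: A + B = -6.
From u(1) = -1: -A + 4B = -1.
Solving: A = - \frac{23}{5}, B = - \frac{7}{5}.
So u(n) = - \frac{23 \left(-1\right)^{n}}{5} - \frac{7 \cdot 4^{n}}{5}.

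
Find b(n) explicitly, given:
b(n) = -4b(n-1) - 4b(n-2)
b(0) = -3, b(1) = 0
Characteristic equation: x² + 4x + 4 = 0, which is (x - (-2))².
Repeated root r = -2.
General solution: b(n) = (A + Bn)·(-2)^n.
From b(0) = -3: A = -3.
From b(1) = 0: (A + B)·(-2) = 0 ⇒ B = 3.
So b(n) = \left(3 n - 3\right) \cdot (-2)^n.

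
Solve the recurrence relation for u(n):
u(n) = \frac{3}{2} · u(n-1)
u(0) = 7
Pure geometric recurrence with ratio \frac{3}{2}.
By induction u(n) = u(0) · (\frac{3}{2})^n = 7 \left(\frac{3}{2}\right)^{n}.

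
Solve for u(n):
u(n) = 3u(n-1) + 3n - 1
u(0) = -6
First-order linear with linear forcing.
Homogeneous solution: u_h(n) = A·(3)^n.
Try particular u_p(n) = pn + q. Substituting:
  pn + q = 3(p(n-1) + q) + 3n - 1.
Matching the n-coefficient: p = 3p + 3 ⇒ p = - \frac{3}{2}.
Matching constants: q = -3p + 3q - 1 ⇒ q = - \frac{7}{4}.
General: u(n) = A·(3)^n - \frac{3 n}{2} - \frac{7}{4}.
Apply u(0) = -6: A - \frac{7}{4} = -6 ⇒ A = - \frac{17}{4}.
So u(n) = - \frac{17 \cdot 3^{n}}{4} - \frac{3 n}{2} - \frac{7}{4}.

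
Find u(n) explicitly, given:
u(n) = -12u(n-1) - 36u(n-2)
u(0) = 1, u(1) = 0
Characteristic equation: x² + 12x + 36 = 0, which is (x - (-6))².
Repeated root r = -6.
General solution: u(n) = (A + Bn)·(-6)^n.
From u(0) = 1: A = 1.
From u(1) = 0: (A + B)·(-6) = 0 ⇒ B = -1.
So u(n) = \left(1 - n\right) \cdot (-6)^n.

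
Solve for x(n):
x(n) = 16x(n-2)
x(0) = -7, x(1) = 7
Characteristic equation: x² - 16 = 0, which factors as (x - (4))(x - (-4)) = 0.
Roots r₁ = 4, r₂ = -4 (distinct).
General solution: x(n) = A·(4)^n + B·(-4)^n.
From x(0) = -7: A + B = -7.
From x(1) = 7: 4A - 4B = 7.
Solving: A = - \frac{21}{8}, B = - \frac{35}{8}.
So x(n) = - \frac{35 \left(-4\right)^{n}}{8} - \frac{21 \cdot 4^{n}}{8}.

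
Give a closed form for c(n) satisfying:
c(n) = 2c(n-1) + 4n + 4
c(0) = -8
First-order linear with linear forcing.
Homogeneous solution: c_h(n) = A·(2)^n.
Try particular c_p(n) = pn + q. Substituting:
  pn + q = 2(p(n-1) + q) + 4n + 4.
Matching the n-coefficient: p = 2p + 4 ⇒ p = -4.
Matching constants: q = -2p + 2q + 4 ⇒ q = -12.
General: c(n) = A·(2)^n - 4 n - 12.
Apply c(0) = -8: A - 12 = -8 ⇒ A = 4.
So c(n) = 4 \cdot 2^{n} - 4 n - 12.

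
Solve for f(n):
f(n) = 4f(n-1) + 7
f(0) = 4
First-order linear non-homogeneous.
Homogeneous solution: f_h(n) = A·(4)^n.
Try constant particular solution f_p = K: K = 4K + 7 ⇒ K = - \frac{7}{3}.
General: f(n) = A·(4)^n - \frac{7}{3}.
Apply f(0) = 4: A - \frac{7}{3} = 4 ⇒ A = \frac{19}{3}.
So f(n) = \frac{19 \cdot 4^{n}}{3} - \frac{7}{3}.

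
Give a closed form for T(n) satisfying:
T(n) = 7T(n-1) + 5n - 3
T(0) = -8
First-order linear with linear forcing.
Homogeneous solution: T_h(n) = A·(7)^n.
Try particular T_p(n) = pn + q. Substituting:
  pn + q = 7(p(n-1) + q) + 5n - 3.
Matching the n-coefficient: p = 7p + 5 ⇒ p = - \frac{5}{6}.
Matching constants: q = -7p + 7q - 3 ⇒ q = - \frac{17}{36}.
General: T(n) = A·(7)^n - \frac{5 n}{6} - \frac{17}{36}.
Apply T(0) = -8: A - \frac{17}{36} = -8 ⇒ A = - \frac{271}{36}.
So T(n) = - \frac{271 \cdot 7^{n}}{36} - \frac{5 n}{6} - \frac{17}{36}.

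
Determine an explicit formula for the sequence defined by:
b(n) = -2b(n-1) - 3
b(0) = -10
First-order linear non-homogeneous.
Homogeneous solution: b_h(n) = A·(-2)^n.
Try constant particular solution b_p = K: K = -2K - 3 ⇒ K = -1.
General: b(n) = A·(-2)^n - 1.
Apply b(0) = -10: A - 1 = -10 ⇒ A = -9.
So b(n) = - 9 \left(-2\right)^{n} - 1.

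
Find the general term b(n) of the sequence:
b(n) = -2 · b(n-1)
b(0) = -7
Pure geometric recurrence with ratio -2.
By induction b(n) = b(0) · (-2)^n = - 7 \left(-2\right)^{n}.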